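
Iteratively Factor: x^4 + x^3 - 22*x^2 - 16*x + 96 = (x + 4)*(x^3 - 3*x^2 - 10*x + 24) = (x - 4)*(x + 4)*(x^2 + x - 6) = (x - 4)*(x + 3)*(x + 4)*(x - 2)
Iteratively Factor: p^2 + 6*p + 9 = (p + 3)*(p + 3)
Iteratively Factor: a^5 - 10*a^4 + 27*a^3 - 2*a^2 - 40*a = (a)*(a^4 - 10*a^3 + 27*a^2 - 2*a - 40) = a*(a + 1)*(a^3 - 11*a^2 + 38*a - 40) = a*(a - 2)*(a + 1)*(a^2 - 9*a + 20) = a*(a - 4)*(a - 2)*(a + 1)*(a - 5)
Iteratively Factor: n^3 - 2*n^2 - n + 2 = (n - 2)*(n^2 - 1) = (n - 2)*(n - 1)*(n + 1)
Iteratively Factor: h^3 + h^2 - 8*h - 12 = (h + 2)*(h^2 - h - 6) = (h - 3)*(h + 2)*(h + 2)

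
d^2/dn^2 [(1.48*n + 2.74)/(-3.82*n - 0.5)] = -74.312752/(3.82*n + 0.5)^3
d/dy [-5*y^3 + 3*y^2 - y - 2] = -15*y^2 + 6*y - 1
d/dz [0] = 0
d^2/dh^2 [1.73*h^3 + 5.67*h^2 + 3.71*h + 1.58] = 10.38*h + 11.34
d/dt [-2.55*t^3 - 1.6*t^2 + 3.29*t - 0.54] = -7.65*t^2 - 3.2*t + 3.29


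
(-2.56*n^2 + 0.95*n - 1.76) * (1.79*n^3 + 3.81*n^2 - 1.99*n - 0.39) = -4.5824*n^5 - 8.0531*n^4 + 5.5635*n^3 - 7.5977*n^2 + 3.1319*n + 0.6864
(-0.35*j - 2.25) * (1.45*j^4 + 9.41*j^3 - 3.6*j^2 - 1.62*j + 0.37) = -0.5075*j^5 - 6.556*j^4 - 19.9125*j^3 + 8.667*j^2 + 3.5155*j - 0.8325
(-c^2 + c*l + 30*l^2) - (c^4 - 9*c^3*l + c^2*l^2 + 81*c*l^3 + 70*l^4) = -c^4 + 9*c^3*l - c^2*l^2 - c^2 - 81*c*l^3 + c*l - 70*l^4 + 30*l^2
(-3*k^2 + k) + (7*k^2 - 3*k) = 4*k^2 - 2*k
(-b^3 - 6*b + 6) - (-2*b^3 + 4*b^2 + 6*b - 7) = b^3 - 4*b^2 - 12*b + 13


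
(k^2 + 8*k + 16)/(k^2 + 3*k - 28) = (k^2 + 8*k + 16)/(k^2 + 3*k - 28)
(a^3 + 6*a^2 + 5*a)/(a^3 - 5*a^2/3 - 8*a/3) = 3*(a + 5)/(3*a - 8)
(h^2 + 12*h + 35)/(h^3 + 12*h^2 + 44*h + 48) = (h^2 + 12*h + 35)/(h^3 + 12*h^2 + 44*h + 48)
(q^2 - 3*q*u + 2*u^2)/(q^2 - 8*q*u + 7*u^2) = (q - 2*u)/(q - 7*u)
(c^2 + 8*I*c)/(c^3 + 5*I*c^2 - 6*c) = (c + 8*I)/(c^2 + 5*I*c - 6)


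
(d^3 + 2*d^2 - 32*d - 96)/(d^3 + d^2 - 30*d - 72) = (d + 4)/(d + 3)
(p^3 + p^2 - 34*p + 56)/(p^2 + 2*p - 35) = (p^2 - 6*p + 8)/(p - 5)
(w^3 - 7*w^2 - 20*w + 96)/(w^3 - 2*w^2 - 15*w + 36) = (w - 8)/(w - 3)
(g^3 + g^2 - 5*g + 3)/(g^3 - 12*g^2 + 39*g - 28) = (g^2 + 2*g - 3)/(g^2 - 11*g + 28)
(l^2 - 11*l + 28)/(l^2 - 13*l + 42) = (l - 4)/(l - 6)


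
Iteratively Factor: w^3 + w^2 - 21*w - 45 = (w + 3)*(w^2 - 2*w - 15) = (w + 3)^2*(w - 5)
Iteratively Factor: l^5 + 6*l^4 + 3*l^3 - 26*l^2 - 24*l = (l - 2)*(l^4 + 8*l^3 + 19*l^2 + 12*l) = (l - 2)*(l + 1)*(l^3 + 7*l^2 + 12*l) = (l - 2)*(l + 1)*(l + 3)*(l^2 + 4*l) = (l - 2)*(l + 1)*(l + 3)*(l + 4)*(l)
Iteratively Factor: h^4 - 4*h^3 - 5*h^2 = (h)*(h^3 - 4*h^2 - 5*h) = h*(h - 5)*(h^2 + h) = h*(h - 5)*(h + 1)*(h)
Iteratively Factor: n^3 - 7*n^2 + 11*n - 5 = (n - 5)*(n^2 - 2*n + 1) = (n - 5)*(n - 1)*(n - 1)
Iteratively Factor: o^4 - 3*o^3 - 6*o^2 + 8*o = (o - 4)*(o^3 + o^2 - 2*o) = o*(o - 4)*(o^2 + o - 2) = o*(o - 4)*(o + 2)*(o - 1)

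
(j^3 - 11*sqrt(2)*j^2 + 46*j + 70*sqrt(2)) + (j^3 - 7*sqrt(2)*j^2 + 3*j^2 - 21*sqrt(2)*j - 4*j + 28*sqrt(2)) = 2*j^3 - 18*sqrt(2)*j^2 + 3*j^2 - 21*sqrt(2)*j + 42*j + 98*sqrt(2)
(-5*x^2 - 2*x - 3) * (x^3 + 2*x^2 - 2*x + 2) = -5*x^5 - 12*x^4 + 3*x^3 - 12*x^2 + 2*x - 6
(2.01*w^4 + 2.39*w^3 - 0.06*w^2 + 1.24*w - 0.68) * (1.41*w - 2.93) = 2.8341*w^5 - 2.5194*w^4 - 7.0873*w^3 + 1.9242*w^2 - 4.592*w + 1.9924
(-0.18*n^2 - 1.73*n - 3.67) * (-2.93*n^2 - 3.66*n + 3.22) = 0.5274*n^4 + 5.7277*n^3 + 16.5053*n^2 + 7.8616*n - 11.8174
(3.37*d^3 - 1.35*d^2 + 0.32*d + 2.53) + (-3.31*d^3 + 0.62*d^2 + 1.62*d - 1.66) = 0.0600000000000001*d^3 - 0.73*d^2 + 1.94*d + 0.87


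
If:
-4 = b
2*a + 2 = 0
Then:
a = -1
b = -4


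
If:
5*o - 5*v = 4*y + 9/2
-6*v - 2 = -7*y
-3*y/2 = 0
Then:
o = 17/30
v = -1/3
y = 0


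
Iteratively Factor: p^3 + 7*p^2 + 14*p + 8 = (p + 1)*(p^2 + 6*p + 8) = (p + 1)*(p + 2)*(p + 4)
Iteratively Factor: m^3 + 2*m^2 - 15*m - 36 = (m + 3)*(m^2 - m - 12) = (m + 3)^2*(m - 4)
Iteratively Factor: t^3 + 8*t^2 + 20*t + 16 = (t + 2)*(t^2 + 6*t + 8) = (t + 2)*(t + 4)*(t + 2)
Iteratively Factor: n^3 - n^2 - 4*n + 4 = (n + 2)*(n^2 - 3*n + 2) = (n - 2)*(n + 2)*(n - 1)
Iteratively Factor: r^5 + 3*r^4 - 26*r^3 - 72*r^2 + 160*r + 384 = (r - 3)*(r^4 + 6*r^3 - 8*r^2 - 96*r - 128) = (r - 3)*(r + 2)*(r^3 + 4*r^2 - 16*r - 64) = (r - 3)*(r + 2)*(r + 4)*(r^2 - 16) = (r - 4)*(r - 3)*(r + 2)*(r + 4)*(r + 4)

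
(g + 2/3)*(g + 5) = g^2 + 17*g/3 + 10/3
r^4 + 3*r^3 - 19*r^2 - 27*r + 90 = (r - 3)*(r - 2)*(r + 3)*(r + 5)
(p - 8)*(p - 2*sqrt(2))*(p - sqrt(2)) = p^3 - 8*p^2 - 3*sqrt(2)*p^2 + 4*p + 24*sqrt(2)*p - 32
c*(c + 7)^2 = c^3 + 14*c^2 + 49*c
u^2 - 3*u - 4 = (u - 4)*(u + 1)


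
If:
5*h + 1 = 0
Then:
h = -1/5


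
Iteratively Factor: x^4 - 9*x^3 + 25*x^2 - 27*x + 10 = (x - 1)*(x^3 - 8*x^2 + 17*x - 10) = (x - 1)^2*(x^2 - 7*x + 10) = (x - 2)*(x - 1)^2*(x - 5)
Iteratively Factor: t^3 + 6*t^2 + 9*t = (t + 3)*(t^2 + 3*t) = t*(t + 3)*(t + 3)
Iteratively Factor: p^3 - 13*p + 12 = (p + 4)*(p^2 - 4*p + 3) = (p - 3)*(p + 4)*(p - 1)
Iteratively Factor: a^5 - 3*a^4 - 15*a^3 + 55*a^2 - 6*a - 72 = (a - 3)*(a^4 - 15*a^2 + 10*a + 24) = (a - 3)*(a - 2)*(a^3 + 2*a^2 - 11*a - 12) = (a - 3)*(a - 2)*(a + 1)*(a^2 + a - 12) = (a - 3)^2*(a - 2)*(a + 1)*(a + 4)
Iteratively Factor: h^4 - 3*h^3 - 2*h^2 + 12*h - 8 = (h - 2)*(h^3 - h^2 - 4*h + 4) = (h - 2)^2*(h^2 + h - 2) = (h - 2)^2*(h + 2)*(h - 1)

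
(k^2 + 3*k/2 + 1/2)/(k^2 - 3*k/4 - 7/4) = 2*(2*k + 1)/(4*k - 7)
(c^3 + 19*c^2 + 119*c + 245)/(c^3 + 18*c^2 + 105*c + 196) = (c + 5)/(c + 4)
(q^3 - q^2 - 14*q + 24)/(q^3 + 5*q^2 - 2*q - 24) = (q - 3)/(q + 3)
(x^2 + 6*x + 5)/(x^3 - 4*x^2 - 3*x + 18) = (x^2 + 6*x + 5)/(x^3 - 4*x^2 - 3*x + 18)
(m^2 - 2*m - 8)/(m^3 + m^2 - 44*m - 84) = (m - 4)/(m^2 - m - 42)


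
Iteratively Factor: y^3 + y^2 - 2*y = (y - 1)*(y^2 + 2*y) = (y - 1)*(y + 2)*(y)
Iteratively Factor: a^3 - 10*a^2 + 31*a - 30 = (a - 3)*(a^2 - 7*a + 10) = (a - 3)*(a - 2)*(a - 5)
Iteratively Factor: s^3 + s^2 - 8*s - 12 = (s + 2)*(s^2 - s - 6) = (s - 3)*(s + 2)*(s + 2)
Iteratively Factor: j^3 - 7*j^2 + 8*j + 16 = (j - 4)*(j^2 - 3*j - 4) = (j - 4)^2*(j + 1)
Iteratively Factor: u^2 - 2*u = (u - 2)*(u)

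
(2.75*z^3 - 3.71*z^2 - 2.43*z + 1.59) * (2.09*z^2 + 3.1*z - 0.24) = 5.7475*z^5 + 0.771100000000001*z^4 - 17.2397*z^3 - 3.3195*z^2 + 5.5122*z - 0.3816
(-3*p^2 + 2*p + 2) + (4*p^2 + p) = p^2 + 3*p + 2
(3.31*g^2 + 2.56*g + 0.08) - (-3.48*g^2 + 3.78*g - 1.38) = 6.79*g^2 - 1.22*g + 1.46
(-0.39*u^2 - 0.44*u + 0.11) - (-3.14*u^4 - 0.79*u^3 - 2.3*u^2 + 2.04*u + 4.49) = 3.14*u^4 + 0.79*u^3 + 1.91*u^2 - 2.48*u - 4.38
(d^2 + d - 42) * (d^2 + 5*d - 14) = d^4 + 6*d^3 - 51*d^2 - 224*d + 588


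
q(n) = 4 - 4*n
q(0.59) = 1.64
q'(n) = -4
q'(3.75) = -4.00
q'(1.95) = -4.00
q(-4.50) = 22.00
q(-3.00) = 16.00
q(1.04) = -0.16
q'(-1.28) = -4.00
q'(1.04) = -4.00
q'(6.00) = -4.00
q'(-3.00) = -4.00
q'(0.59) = -4.00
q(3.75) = -11.00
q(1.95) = -3.80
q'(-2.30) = -4.00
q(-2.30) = 13.20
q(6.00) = -20.00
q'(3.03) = -4.00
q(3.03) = -8.12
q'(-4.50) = -4.00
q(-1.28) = 9.12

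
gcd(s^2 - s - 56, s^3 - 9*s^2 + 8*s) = s - 8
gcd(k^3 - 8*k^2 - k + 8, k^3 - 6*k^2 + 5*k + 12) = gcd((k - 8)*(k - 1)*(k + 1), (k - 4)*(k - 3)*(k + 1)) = k + 1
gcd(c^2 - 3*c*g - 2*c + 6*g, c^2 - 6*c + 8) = c - 2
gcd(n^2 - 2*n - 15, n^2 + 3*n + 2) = 1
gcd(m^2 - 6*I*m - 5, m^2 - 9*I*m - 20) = m - 5*I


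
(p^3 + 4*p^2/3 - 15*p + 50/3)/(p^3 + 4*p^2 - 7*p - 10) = (p - 5/3)/(p + 1)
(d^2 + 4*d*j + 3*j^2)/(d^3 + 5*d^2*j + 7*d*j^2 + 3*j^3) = 1/(d + j)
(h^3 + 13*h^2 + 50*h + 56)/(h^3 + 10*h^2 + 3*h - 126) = (h^2 + 6*h + 8)/(h^2 + 3*h - 18)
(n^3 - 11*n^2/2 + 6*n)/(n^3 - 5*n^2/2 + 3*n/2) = (n - 4)/(n - 1)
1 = 1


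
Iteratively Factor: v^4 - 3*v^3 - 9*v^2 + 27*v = (v)*(v^3 - 3*v^2 - 9*v + 27) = v*(v + 3)*(v^2 - 6*v + 9) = v*(v - 3)*(v + 3)*(v - 3)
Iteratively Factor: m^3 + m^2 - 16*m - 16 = (m - 4)*(m^2 + 5*m + 4) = (m - 4)*(m + 4)*(m + 1)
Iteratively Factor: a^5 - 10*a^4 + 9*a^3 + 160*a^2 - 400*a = (a)*(a^4 - 10*a^3 + 9*a^2 + 160*a - 400) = a*(a - 5)*(a^3 - 5*a^2 - 16*a + 80) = a*(a - 5)^2*(a^2 - 16) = a*(a - 5)^2*(a + 4)*(a - 4)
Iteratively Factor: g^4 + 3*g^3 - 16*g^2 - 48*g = (g)*(g^3 + 3*g^2 - 16*g - 48) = g*(g + 3)*(g^2 - 16) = g*(g - 4)*(g + 3)*(g + 4)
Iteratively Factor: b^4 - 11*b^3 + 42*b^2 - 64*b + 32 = (b - 2)*(b^3 - 9*b^2 + 24*b - 16) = (b - 2)*(b - 1)*(b^2 - 8*b + 16) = (b - 4)*(b - 2)*(b - 1)*(b - 4)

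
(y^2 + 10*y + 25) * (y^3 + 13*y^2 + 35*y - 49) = y^5 + 23*y^4 + 190*y^3 + 626*y^2 + 385*y - 1225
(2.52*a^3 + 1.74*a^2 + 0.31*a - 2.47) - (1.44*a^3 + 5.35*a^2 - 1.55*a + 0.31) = 1.08*a^3 - 3.61*a^2 + 1.86*a - 2.78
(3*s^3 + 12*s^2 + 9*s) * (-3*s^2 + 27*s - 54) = -9*s^5 + 45*s^4 + 135*s^3 - 405*s^2 - 486*s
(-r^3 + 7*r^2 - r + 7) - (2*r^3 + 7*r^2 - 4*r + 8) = -3*r^3 + 3*r - 1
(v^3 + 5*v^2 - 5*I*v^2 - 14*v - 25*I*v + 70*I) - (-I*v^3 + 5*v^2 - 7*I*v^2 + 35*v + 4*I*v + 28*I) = v^3 + I*v^3 + 2*I*v^2 - 49*v - 29*I*v + 42*I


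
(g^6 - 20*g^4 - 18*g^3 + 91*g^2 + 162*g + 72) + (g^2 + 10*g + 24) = g^6 - 20*g^4 - 18*g^3 + 92*g^2 + 172*g + 96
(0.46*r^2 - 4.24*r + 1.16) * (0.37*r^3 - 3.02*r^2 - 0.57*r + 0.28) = 0.1702*r^5 - 2.958*r^4 + 12.9718*r^3 - 0.9576*r^2 - 1.8484*r + 0.3248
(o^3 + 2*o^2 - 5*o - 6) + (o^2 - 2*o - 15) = o^3 + 3*o^2 - 7*o - 21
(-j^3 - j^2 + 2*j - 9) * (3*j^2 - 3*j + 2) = -3*j^5 + 7*j^3 - 35*j^2 + 31*j - 18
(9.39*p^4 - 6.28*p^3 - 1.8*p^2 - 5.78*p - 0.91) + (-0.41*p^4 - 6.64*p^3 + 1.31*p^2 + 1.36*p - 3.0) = 8.98*p^4 - 12.92*p^3 - 0.49*p^2 - 4.42*p - 3.91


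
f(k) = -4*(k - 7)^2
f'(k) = 56 - 8*k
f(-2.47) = -358.72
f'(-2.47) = 75.76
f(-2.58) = -367.11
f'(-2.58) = 76.64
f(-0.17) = -205.64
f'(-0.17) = 57.36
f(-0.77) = -241.49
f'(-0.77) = 62.16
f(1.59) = -117.07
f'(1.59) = 43.28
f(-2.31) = -346.70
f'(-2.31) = 74.48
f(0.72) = -157.75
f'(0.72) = 50.24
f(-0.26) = -210.83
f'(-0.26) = 58.08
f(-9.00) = -1024.00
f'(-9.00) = 128.00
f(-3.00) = -400.00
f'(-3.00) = 80.00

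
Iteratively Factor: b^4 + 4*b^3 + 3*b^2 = (b + 1)*(b^3 + 3*b^2) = b*(b + 1)*(b^2 + 3*b) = b^2*(b + 1)*(b + 3)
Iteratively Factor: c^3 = (c)*(c^2) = c^2*(c)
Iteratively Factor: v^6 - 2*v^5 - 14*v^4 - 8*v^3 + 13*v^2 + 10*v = (v + 2)*(v^5 - 4*v^4 - 6*v^3 + 4*v^2 + 5*v) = (v - 5)*(v + 2)*(v^4 + v^3 - v^2 - v) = (v - 5)*(v + 1)*(v + 2)*(v^3 - v) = (v - 5)*(v + 1)^2*(v + 2)*(v^2 - v) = (v - 5)*(v - 1)*(v + 1)^2*(v + 2)*(v)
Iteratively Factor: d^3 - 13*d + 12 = (d - 3)*(d^2 + 3*d - 4) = (d - 3)*(d - 1)*(d + 4)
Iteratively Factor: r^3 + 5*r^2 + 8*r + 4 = (r + 2)*(r^2 + 3*r + 2) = (r + 1)*(r + 2)*(r + 2)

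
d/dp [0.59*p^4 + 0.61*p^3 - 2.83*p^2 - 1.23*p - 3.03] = 2.36*p^3 + 1.83*p^2 - 5.66*p - 1.23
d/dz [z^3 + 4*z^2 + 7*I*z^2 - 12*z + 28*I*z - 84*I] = 3*z^2 + z*(8 + 14*I) - 12 + 28*I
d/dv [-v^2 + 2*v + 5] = 2 - 2*v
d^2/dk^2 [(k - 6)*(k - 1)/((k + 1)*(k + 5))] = 2*(-13*k^3 + 3*k^2 + 213*k + 421)/(k^6 + 18*k^5 + 123*k^4 + 396*k^3 + 615*k^2 + 450*k + 125)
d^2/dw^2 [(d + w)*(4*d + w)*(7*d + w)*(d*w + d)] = 6*d*(13*d^2 + 12*d*w + 4*d + 2*w^2 + w)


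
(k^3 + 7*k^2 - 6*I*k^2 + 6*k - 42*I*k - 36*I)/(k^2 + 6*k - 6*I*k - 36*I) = k + 1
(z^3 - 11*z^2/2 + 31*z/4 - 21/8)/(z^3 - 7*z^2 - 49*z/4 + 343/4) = (4*z^2 - 8*z + 3)/(2*(2*z^2 - 7*z - 49))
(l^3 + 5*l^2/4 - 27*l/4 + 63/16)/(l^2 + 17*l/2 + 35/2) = (8*l^2 - 18*l + 9)/(8*(l + 5))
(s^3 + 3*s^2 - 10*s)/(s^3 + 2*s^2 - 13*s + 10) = s/(s - 1)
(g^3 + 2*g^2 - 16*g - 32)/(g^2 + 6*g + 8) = g - 4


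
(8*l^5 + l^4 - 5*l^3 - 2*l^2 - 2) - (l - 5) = 8*l^5 + l^4 - 5*l^3 - 2*l^2 - l + 3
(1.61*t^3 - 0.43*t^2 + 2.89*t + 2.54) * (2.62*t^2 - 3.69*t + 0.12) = 4.2182*t^5 - 7.0675*t^4 + 9.3517*t^3 - 4.0609*t^2 - 9.0258*t + 0.3048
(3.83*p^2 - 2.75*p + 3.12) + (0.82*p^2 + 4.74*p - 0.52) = 4.65*p^2 + 1.99*p + 2.6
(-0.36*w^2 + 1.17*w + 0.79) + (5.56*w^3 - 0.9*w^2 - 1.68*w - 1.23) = 5.56*w^3 - 1.26*w^2 - 0.51*w - 0.44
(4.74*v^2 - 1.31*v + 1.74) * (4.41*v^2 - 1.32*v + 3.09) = 20.9034*v^4 - 12.0339*v^3 + 24.0492*v^2 - 6.3447*v + 5.3766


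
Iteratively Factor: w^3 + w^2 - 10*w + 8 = (w - 1)*(w^2 + 2*w - 8) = (w - 1)*(w + 4)*(w - 2)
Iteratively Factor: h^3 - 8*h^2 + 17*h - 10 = (h - 2)*(h^2 - 6*h + 5) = (h - 2)*(h - 1)*(h - 5)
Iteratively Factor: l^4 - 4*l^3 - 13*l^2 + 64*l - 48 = (l + 4)*(l^3 - 8*l^2 + 19*l - 12) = (l - 1)*(l + 4)*(l^2 - 7*l + 12) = (l - 4)*(l - 1)*(l + 4)*(l - 3)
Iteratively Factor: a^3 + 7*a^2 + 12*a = (a + 3)*(a^2 + 4*a) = (a + 3)*(a + 4)*(a)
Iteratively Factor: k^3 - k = (k + 1)*(k^2 - k) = k*(k + 1)*(k - 1)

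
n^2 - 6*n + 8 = (n - 4)*(n - 2)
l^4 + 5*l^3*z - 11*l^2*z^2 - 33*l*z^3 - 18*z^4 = (l - 3*z)*(l + z)^2*(l + 6*z)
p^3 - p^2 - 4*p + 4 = (p - 2)*(p - 1)*(p + 2)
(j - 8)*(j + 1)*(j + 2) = j^3 - 5*j^2 - 22*j - 16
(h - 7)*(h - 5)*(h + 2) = h^3 - 10*h^2 + 11*h + 70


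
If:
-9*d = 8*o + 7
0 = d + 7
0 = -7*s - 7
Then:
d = -7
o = 7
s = -1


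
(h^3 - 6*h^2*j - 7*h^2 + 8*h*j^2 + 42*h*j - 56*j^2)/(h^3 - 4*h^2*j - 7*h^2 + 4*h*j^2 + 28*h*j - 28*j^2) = (h - 4*j)/(h - 2*j)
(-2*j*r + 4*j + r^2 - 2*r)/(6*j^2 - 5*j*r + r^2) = (r - 2)/(-3*j + r)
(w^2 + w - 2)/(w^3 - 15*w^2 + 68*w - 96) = (w^2 + w - 2)/(w^3 - 15*w^2 + 68*w - 96)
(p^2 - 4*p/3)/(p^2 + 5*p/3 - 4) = p/(p + 3)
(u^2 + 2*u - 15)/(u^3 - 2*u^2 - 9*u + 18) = (u + 5)/(u^2 + u - 6)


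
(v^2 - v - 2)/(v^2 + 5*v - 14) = (v + 1)/(v + 7)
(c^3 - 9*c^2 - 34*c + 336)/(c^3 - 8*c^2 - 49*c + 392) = (c + 6)/(c + 7)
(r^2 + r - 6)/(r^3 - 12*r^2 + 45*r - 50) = (r + 3)/(r^2 - 10*r + 25)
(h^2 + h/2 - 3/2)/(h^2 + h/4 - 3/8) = 4*(2*h^2 + h - 3)/(8*h^2 + 2*h - 3)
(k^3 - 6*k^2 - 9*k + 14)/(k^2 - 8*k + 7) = k + 2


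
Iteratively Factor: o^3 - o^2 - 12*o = (o + 3)*(o^2 - 4*o) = (o - 4)*(o + 3)*(o)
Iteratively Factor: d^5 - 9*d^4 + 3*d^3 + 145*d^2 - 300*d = (d - 5)*(d^4 - 4*d^3 - 17*d^2 + 60*d) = (d - 5)*(d - 3)*(d^3 - d^2 - 20*d) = (d - 5)^2*(d - 3)*(d^2 + 4*d) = d*(d - 5)^2*(d - 3)*(d + 4)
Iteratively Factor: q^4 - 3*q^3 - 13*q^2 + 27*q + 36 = (q - 4)*(q^3 + q^2 - 9*q - 9) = (q - 4)*(q + 3)*(q^2 - 2*q - 3) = (q - 4)*(q - 3)*(q + 3)*(q + 1)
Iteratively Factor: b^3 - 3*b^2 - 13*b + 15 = (b - 5)*(b^2 + 2*b - 3) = (b - 5)*(b - 1)*(b + 3)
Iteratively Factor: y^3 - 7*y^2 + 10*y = (y - 5)*(y^2 - 2*y) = y*(y - 5)*(y - 2)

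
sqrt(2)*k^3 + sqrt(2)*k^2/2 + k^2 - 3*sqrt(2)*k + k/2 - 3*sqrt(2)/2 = (k - sqrt(2))*(k + 3*sqrt(2)/2)*(sqrt(2)*k + sqrt(2)/2)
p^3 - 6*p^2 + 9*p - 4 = (p - 4)*(p - 1)^2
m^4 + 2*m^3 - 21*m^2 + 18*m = m*(m - 3)*(m - 1)*(m + 6)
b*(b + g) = b^2 + b*g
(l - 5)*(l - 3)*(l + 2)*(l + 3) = l^4 - 3*l^3 - 19*l^2 + 27*l + 90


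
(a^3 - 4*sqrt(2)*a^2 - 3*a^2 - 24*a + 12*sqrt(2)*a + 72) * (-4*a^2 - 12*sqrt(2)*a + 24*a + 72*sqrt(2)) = -4*a^5 + 4*sqrt(2)*a^4 + 36*a^4 - 36*sqrt(2)*a^3 + 120*a^3 - 1728*a^2 + 360*sqrt(2)*a^2 - 2592*sqrt(2)*a + 3456*a + 5184*sqrt(2)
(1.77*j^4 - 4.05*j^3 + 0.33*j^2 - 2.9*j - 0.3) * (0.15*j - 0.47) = 0.2655*j^5 - 1.4394*j^4 + 1.953*j^3 - 0.5901*j^2 + 1.318*j + 0.141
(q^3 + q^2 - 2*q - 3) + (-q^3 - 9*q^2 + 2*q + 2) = -8*q^2 - 1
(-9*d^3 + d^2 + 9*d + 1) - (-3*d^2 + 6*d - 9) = -9*d^3 + 4*d^2 + 3*d + 10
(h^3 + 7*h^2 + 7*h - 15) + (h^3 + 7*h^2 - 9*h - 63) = 2*h^3 + 14*h^2 - 2*h - 78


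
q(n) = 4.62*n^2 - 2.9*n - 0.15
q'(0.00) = -2.90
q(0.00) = -0.15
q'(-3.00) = -30.62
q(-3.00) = 50.13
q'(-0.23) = -5.03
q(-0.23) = 0.76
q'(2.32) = 18.54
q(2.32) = 17.99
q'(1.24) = 8.56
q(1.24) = 3.36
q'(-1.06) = -12.69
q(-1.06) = 8.12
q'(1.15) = 7.73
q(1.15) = 2.62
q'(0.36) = 0.43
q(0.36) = -0.60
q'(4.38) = 37.57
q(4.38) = 75.78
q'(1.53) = 11.24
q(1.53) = 6.23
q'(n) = 9.24*n - 2.9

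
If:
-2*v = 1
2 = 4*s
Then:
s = 1/2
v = -1/2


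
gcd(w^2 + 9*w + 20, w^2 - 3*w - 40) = w + 5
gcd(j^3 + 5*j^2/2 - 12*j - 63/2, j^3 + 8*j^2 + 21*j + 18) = j^2 + 6*j + 9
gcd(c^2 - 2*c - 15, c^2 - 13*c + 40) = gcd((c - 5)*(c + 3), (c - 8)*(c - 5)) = c - 5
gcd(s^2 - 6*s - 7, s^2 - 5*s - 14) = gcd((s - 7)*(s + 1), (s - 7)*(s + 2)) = s - 7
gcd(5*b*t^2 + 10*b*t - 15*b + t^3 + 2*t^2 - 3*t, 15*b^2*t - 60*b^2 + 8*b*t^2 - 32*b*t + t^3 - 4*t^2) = 5*b + t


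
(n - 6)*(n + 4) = n^2 - 2*n - 24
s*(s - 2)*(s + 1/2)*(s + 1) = s^4 - s^3/2 - 5*s^2/2 - s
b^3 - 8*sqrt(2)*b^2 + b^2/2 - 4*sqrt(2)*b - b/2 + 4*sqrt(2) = (b - 1/2)*(b + 1)*(b - 8*sqrt(2))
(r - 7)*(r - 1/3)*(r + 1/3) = r^3 - 7*r^2 - r/9 + 7/9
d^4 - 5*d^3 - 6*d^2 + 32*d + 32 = (d - 4)^2*(d + 1)*(d + 2)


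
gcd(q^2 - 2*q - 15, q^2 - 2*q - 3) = 1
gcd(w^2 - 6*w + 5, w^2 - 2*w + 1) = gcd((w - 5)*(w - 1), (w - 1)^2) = w - 1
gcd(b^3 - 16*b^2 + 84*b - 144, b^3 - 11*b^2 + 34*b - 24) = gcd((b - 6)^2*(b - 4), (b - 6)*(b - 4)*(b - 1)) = b^2 - 10*b + 24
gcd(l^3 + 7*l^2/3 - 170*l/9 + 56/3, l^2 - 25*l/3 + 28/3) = l - 4/3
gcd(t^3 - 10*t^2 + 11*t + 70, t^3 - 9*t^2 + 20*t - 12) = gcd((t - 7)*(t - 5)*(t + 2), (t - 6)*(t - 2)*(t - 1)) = 1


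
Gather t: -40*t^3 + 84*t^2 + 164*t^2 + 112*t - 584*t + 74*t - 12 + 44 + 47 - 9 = -40*t^3 + 248*t^2 - 398*t + 70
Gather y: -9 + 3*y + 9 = 3*y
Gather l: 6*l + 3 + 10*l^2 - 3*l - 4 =10*l^2 + 3*l - 1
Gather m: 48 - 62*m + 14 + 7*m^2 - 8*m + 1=7*m^2 - 70*m + 63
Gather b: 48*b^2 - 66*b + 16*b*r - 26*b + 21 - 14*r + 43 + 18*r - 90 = 48*b^2 + b*(16*r - 92) + 4*r - 26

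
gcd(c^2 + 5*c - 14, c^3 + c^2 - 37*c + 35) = c + 7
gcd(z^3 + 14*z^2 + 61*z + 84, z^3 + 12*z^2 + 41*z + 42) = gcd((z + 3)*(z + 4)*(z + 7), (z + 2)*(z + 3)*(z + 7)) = z^2 + 10*z + 21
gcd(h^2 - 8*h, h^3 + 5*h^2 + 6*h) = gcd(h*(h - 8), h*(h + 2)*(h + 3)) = h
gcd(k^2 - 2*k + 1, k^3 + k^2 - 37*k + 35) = k - 1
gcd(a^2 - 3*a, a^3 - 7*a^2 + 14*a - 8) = 1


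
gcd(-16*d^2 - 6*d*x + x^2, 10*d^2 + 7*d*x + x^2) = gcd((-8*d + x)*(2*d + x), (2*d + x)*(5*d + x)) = 2*d + x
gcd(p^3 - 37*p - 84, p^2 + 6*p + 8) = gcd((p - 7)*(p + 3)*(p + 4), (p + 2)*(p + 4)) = p + 4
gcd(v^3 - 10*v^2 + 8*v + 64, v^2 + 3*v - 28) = v - 4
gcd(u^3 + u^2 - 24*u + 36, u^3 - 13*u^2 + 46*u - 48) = u^2 - 5*u + 6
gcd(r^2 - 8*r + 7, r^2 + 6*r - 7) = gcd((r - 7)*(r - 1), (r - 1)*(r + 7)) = r - 1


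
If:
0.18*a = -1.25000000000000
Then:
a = -6.94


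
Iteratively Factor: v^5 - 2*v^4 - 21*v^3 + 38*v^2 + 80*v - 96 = (v + 4)*(v^4 - 6*v^3 + 3*v^2 + 26*v - 24) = (v - 3)*(v + 4)*(v^3 - 3*v^2 - 6*v + 8) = (v - 3)*(v - 1)*(v + 4)*(v^2 - 2*v - 8) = (v - 3)*(v - 1)*(v + 2)*(v + 4)*(v - 4)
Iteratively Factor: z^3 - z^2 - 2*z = (z - 2)*(z^2 + z) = (z - 2)*(z + 1)*(z)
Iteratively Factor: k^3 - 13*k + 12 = (k - 1)*(k^2 + k - 12) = (k - 3)*(k - 1)*(k + 4)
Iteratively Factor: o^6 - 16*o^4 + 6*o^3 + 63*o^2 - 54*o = (o - 2)*(o^5 + 2*o^4 - 12*o^3 - 18*o^2 + 27*o) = (o - 2)*(o - 1)*(o^4 + 3*o^3 - 9*o^2 - 27*o) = o*(o - 2)*(o - 1)*(o^3 + 3*o^2 - 9*o - 27) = o*(o - 2)*(o - 1)*(o + 3)*(o^2 - 9) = o*(o - 3)*(o - 2)*(o - 1)*(o + 3)*(o + 3)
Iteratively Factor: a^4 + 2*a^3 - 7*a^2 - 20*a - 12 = (a + 1)*(a^3 + a^2 - 8*a - 12) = (a + 1)*(a + 2)*(a^2 - a - 6) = (a + 1)*(a + 2)^2*(a - 3)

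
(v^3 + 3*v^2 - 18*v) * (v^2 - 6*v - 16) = v^5 - 3*v^4 - 52*v^3 + 60*v^2 + 288*v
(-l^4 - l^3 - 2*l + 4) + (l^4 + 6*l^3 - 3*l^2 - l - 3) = 5*l^3 - 3*l^2 - 3*l + 1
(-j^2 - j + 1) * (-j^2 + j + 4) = j^4 - 6*j^2 - 3*j + 4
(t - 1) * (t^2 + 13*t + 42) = t^3 + 12*t^2 + 29*t - 42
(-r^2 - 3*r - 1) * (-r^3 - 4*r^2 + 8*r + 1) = r^5 + 7*r^4 + 5*r^3 - 21*r^2 - 11*r - 1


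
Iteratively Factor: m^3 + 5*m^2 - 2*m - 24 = (m - 2)*(m^2 + 7*m + 12) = (m - 2)*(m + 3)*(m + 4)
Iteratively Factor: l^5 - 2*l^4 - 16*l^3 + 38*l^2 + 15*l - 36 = (l + 4)*(l^4 - 6*l^3 + 8*l^2 + 6*l - 9) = (l + 1)*(l + 4)*(l^3 - 7*l^2 + 15*l - 9) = (l - 3)*(l + 1)*(l + 4)*(l^2 - 4*l + 3) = (l - 3)*(l - 1)*(l + 1)*(l + 4)*(l - 3)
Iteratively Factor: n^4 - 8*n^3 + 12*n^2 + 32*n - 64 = (n + 2)*(n^3 - 10*n^2 + 32*n - 32) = (n - 4)*(n + 2)*(n^2 - 6*n + 8) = (n - 4)^2*(n + 2)*(n - 2)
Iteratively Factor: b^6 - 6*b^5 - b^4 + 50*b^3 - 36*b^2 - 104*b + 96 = (b + 2)*(b^5 - 8*b^4 + 15*b^3 + 20*b^2 - 76*b + 48) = (b - 2)*(b + 2)*(b^4 - 6*b^3 + 3*b^2 + 26*b - 24) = (b - 4)*(b - 2)*(b + 2)*(b^3 - 2*b^2 - 5*b + 6) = (b - 4)*(b - 3)*(b - 2)*(b + 2)*(b^2 + b - 2) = (b - 4)*(b - 3)*(b - 2)*(b + 2)^2*(b - 1)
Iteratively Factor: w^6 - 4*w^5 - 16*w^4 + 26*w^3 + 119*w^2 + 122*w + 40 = (w + 1)*(w^5 - 5*w^4 - 11*w^3 + 37*w^2 + 82*w + 40) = (w + 1)*(w + 2)*(w^4 - 7*w^3 + 3*w^2 + 31*w + 20) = (w - 5)*(w + 1)*(w + 2)*(w^3 - 2*w^2 - 7*w - 4) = (w - 5)*(w + 1)^2*(w + 2)*(w^2 - 3*w - 4) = (w - 5)*(w - 4)*(w + 1)^2*(w + 2)*(w + 1)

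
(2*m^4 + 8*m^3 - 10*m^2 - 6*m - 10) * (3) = 6*m^4 + 24*m^3 - 30*m^2 - 18*m - 30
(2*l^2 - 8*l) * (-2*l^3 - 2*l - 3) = -4*l^5 + 16*l^4 - 4*l^3 + 10*l^2 + 24*l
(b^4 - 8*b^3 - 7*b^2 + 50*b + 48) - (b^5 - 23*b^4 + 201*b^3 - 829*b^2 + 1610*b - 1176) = -b^5 + 24*b^4 - 209*b^3 + 822*b^2 - 1560*b + 1224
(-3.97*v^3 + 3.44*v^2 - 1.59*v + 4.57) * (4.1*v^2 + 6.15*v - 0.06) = -16.277*v^5 - 10.3115*v^4 + 14.8752*v^3 + 8.7521*v^2 + 28.2009*v - 0.2742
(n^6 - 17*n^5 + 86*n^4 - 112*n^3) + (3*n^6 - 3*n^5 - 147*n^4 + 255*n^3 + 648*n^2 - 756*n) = 4*n^6 - 20*n^5 - 61*n^4 + 143*n^3 + 648*n^2 - 756*n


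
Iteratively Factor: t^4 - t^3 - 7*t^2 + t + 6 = (t - 3)*(t^3 + 2*t^2 - t - 2) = (t - 3)*(t + 1)*(t^2 + t - 2) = (t - 3)*(t - 1)*(t + 1)*(t + 2)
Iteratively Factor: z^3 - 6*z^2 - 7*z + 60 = (z - 5)*(z^2 - z - 12) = (z - 5)*(z + 3)*(z - 4)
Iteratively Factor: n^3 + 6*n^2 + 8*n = (n + 2)*(n^2 + 4*n) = n*(n + 2)*(n + 4)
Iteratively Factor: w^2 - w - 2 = (w - 2)*(w + 1)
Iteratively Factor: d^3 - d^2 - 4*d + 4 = (d + 2)*(d^2 - 3*d + 2) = (d - 1)*(d + 2)*(d - 2)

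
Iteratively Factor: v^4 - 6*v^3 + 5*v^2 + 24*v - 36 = (v - 3)*(v^3 - 3*v^2 - 4*v + 12) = (v - 3)*(v + 2)*(v^2 - 5*v + 6) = (v - 3)*(v - 2)*(v + 2)*(v - 3)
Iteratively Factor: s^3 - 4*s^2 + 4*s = (s - 2)*(s^2 - 2*s) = (s - 2)^2*(s)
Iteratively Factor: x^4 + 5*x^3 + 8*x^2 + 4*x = (x)*(x^3 + 5*x^2 + 8*x + 4) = x*(x + 2)*(x^2 + 3*x + 2) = x*(x + 2)^2*(x + 1)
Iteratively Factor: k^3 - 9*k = (k - 3)*(k^2 + 3*k) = (k - 3)*(k + 3)*(k)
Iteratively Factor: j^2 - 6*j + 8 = (j - 2)*(j - 4)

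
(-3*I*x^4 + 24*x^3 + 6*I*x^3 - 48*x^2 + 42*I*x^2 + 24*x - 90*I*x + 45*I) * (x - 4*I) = -3*I*x^5 + 12*x^4 + 6*I*x^4 - 24*x^3 - 54*I*x^3 + 192*x^2 + 102*I*x^2 - 360*x - 51*I*x + 180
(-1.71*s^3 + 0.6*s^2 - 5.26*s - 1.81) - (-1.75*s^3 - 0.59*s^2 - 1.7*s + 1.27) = 0.04*s^3 + 1.19*s^2 - 3.56*s - 3.08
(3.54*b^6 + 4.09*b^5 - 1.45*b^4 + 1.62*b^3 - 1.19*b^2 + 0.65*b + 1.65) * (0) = 0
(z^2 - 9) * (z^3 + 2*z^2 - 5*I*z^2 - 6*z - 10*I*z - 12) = z^5 + 2*z^4 - 5*I*z^4 - 15*z^3 - 10*I*z^3 - 30*z^2 + 45*I*z^2 + 54*z + 90*I*z + 108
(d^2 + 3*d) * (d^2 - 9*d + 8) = d^4 - 6*d^3 - 19*d^2 + 24*d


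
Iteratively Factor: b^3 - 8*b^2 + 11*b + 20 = (b - 5)*(b^2 - 3*b - 4) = (b - 5)*(b - 4)*(b + 1)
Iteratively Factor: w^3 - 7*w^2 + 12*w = (w - 3)*(w^2 - 4*w) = (w - 4)*(w - 3)*(w)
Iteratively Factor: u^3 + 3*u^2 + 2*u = (u + 2)*(u^2 + u) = u*(u + 2)*(u + 1)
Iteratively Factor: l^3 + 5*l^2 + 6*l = (l + 2)*(l^2 + 3*l) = (l + 2)*(l + 3)*(l)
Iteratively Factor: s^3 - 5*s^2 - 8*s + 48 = (s - 4)*(s^2 - s - 12) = (s - 4)*(s + 3)*(s - 4)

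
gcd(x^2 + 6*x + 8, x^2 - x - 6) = x + 2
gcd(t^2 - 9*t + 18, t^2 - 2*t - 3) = t - 3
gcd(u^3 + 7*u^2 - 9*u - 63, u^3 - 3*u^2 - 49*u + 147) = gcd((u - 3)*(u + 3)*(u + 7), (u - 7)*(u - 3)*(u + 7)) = u^2 + 4*u - 21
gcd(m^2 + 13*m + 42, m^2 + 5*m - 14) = m + 7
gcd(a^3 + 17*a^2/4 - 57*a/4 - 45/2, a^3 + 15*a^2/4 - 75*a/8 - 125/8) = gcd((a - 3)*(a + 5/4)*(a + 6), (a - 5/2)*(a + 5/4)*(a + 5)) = a + 5/4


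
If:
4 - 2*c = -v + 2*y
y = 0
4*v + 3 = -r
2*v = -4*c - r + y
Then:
No Solution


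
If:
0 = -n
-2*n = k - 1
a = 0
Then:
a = 0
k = 1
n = 0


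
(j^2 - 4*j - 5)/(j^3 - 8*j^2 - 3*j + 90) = (j + 1)/(j^2 - 3*j - 18)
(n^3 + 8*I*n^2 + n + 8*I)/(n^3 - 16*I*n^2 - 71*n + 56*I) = (n^2 + 9*I*n - 8)/(n^2 - 15*I*n - 56)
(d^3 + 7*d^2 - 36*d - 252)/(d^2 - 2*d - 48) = (d^2 + d - 42)/(d - 8)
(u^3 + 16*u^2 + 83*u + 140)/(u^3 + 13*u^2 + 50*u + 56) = (u + 5)/(u + 2)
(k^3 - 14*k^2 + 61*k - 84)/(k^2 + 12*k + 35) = (k^3 - 14*k^2 + 61*k - 84)/(k^2 + 12*k + 35)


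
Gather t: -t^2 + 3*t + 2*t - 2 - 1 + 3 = -t^2 + 5*t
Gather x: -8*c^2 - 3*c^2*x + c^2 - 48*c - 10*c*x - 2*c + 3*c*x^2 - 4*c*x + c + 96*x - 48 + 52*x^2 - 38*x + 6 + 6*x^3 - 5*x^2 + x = -7*c^2 - 49*c + 6*x^3 + x^2*(3*c + 47) + x*(-3*c^2 - 14*c + 59) - 42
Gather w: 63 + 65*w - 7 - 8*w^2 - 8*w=-8*w^2 + 57*w + 56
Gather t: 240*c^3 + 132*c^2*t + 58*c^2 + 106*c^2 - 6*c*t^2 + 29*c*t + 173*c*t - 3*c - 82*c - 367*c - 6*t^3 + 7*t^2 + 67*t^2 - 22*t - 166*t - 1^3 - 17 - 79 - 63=240*c^3 + 164*c^2 - 452*c - 6*t^3 + t^2*(74 - 6*c) + t*(132*c^2 + 202*c - 188) - 160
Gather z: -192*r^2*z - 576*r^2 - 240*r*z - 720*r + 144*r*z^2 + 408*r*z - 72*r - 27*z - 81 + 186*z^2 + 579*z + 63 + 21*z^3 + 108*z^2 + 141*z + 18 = -576*r^2 - 792*r + 21*z^3 + z^2*(144*r + 294) + z*(-192*r^2 + 168*r + 693)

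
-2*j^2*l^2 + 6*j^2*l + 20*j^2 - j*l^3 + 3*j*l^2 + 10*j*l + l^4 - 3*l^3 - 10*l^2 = (-2*j + l)*(j + l)*(l - 5)*(l + 2)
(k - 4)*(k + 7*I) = k^2 - 4*k + 7*I*k - 28*I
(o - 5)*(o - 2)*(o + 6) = o^3 - o^2 - 32*o + 60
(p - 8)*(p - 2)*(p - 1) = p^3 - 11*p^2 + 26*p - 16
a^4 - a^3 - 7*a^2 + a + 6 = (a - 3)*(a - 1)*(a + 1)*(a + 2)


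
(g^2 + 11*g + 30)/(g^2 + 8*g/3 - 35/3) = 3*(g + 6)/(3*g - 7)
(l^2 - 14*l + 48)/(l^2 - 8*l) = (l - 6)/l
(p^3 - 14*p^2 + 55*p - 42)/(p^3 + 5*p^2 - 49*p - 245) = (p^2 - 7*p + 6)/(p^2 + 12*p + 35)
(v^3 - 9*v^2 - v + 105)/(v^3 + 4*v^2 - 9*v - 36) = (v^2 - 12*v + 35)/(v^2 + v - 12)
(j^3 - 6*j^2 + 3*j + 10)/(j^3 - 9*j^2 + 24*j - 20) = (j + 1)/(j - 2)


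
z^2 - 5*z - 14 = (z - 7)*(z + 2)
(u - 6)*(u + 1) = u^2 - 5*u - 6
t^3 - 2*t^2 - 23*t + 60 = (t - 4)*(t - 3)*(t + 5)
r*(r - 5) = r^2 - 5*r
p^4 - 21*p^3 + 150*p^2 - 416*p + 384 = (p - 8)^2*(p - 3)*(p - 2)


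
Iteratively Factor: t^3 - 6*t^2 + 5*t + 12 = (t - 4)*(t^2 - 2*t - 3) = (t - 4)*(t - 3)*(t + 1)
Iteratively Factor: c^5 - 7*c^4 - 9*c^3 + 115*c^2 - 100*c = (c + 4)*(c^4 - 11*c^3 + 35*c^2 - 25*c) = c*(c + 4)*(c^3 - 11*c^2 + 35*c - 25) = c*(c - 1)*(c + 4)*(c^2 - 10*c + 25) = c*(c - 5)*(c - 1)*(c + 4)*(c - 5)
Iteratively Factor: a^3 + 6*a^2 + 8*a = (a)*(a^2 + 6*a + 8) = a*(a + 4)*(a + 2)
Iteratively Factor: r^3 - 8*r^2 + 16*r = (r)*(r^2 - 8*r + 16) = r*(r - 4)*(r - 4)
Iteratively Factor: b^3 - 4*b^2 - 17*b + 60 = (b - 5)*(b^2 + b - 12) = (b - 5)*(b + 4)*(b - 3)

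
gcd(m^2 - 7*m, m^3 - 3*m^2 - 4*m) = m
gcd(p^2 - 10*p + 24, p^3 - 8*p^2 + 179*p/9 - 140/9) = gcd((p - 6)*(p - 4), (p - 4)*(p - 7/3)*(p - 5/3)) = p - 4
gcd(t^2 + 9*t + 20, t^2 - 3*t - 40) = t + 5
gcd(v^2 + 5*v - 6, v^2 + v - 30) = v + 6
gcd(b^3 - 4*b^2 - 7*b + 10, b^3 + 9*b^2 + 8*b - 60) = 1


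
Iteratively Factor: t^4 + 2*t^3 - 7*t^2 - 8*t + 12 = (t - 1)*(t^3 + 3*t^2 - 4*t - 12) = (t - 1)*(t + 2)*(t^2 + t - 6) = (t - 2)*(t - 1)*(t + 2)*(t + 3)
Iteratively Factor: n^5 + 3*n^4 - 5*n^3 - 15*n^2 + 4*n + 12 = (n + 1)*(n^4 + 2*n^3 - 7*n^2 - 8*n + 12) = (n + 1)*(n + 3)*(n^3 - n^2 - 4*n + 4) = (n + 1)*(n + 2)*(n + 3)*(n^2 - 3*n + 2) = (n - 2)*(n + 1)*(n + 2)*(n + 3)*(n - 1)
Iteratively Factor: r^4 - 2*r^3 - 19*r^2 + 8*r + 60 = (r - 2)*(r^3 - 19*r - 30) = (r - 2)*(r + 3)*(r^2 - 3*r - 10) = (r - 2)*(r + 2)*(r + 3)*(r - 5)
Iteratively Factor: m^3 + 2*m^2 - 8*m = (m - 2)*(m^2 + 4*m) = m*(m - 2)*(m + 4)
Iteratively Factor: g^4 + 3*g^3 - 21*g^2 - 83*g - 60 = (g - 5)*(g^3 + 8*g^2 + 19*g + 12) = (g - 5)*(g + 1)*(g^2 + 7*g + 12) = (g - 5)*(g + 1)*(g + 4)*(g + 3)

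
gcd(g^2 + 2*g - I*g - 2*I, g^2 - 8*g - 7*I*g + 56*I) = 1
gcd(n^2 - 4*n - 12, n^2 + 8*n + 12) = n + 2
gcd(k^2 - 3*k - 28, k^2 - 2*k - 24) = k + 4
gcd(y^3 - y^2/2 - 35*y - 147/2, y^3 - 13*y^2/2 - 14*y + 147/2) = y^2 - 7*y/2 - 49/2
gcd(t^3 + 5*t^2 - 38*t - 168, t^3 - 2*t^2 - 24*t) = t^2 - 2*t - 24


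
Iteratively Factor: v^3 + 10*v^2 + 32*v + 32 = (v + 4)*(v^2 + 6*v + 8) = (v + 4)^2*(v + 2)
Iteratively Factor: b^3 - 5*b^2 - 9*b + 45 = (b + 3)*(b^2 - 8*b + 15) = (b - 3)*(b + 3)*(b - 5)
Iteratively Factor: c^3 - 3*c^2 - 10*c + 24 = (c - 4)*(c^2 + c - 6) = (c - 4)*(c + 3)*(c - 2)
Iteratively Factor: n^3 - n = (n - 1)*(n^2 + n) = (n - 1)*(n + 1)*(n)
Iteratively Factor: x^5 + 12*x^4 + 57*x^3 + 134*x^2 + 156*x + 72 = (x + 3)*(x^4 + 9*x^3 + 30*x^2 + 44*x + 24) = (x + 2)*(x + 3)*(x^3 + 7*x^2 + 16*x + 12) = (x + 2)*(x + 3)^2*(x^2 + 4*x + 4) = (x + 2)^2*(x + 3)^2*(x + 2)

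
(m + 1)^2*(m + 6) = m^3 + 8*m^2 + 13*m + 6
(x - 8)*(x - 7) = x^2 - 15*x + 56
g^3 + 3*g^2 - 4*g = g*(g - 1)*(g + 4)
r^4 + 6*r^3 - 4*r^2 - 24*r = r*(r - 2)*(r + 2)*(r + 6)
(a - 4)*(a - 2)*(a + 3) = a^3 - 3*a^2 - 10*a + 24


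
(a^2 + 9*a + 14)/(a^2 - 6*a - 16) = (a + 7)/(a - 8)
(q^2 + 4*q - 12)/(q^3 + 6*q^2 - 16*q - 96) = (q - 2)/(q^2 - 16)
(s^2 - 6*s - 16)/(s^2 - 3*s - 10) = (s - 8)/(s - 5)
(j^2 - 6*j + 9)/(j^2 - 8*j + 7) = (j^2 - 6*j + 9)/(j^2 - 8*j + 7)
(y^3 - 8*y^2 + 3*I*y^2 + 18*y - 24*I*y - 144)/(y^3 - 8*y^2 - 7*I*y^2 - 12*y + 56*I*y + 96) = (y + 6*I)/(y - 4*I)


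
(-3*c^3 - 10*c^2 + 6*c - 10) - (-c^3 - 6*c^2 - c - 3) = -2*c^3 - 4*c^2 + 7*c - 7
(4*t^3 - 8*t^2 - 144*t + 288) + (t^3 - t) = 5*t^3 - 8*t^2 - 145*t + 288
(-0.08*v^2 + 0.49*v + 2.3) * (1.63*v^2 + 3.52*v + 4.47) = -0.1304*v^4 + 0.5171*v^3 + 5.1162*v^2 + 10.2863*v + 10.281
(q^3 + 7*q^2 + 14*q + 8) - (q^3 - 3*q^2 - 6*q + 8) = 10*q^2 + 20*q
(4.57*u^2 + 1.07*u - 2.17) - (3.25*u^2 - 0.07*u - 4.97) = 1.32*u^2 + 1.14*u + 2.8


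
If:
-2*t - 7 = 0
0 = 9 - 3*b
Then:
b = 3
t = -7/2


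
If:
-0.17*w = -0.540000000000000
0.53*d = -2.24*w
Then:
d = -13.43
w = 3.18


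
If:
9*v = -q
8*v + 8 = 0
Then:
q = 9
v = -1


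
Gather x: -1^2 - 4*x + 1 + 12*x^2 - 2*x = 12*x^2 - 6*x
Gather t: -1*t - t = -2*t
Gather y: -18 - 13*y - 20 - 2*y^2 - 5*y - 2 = -2*y^2 - 18*y - 40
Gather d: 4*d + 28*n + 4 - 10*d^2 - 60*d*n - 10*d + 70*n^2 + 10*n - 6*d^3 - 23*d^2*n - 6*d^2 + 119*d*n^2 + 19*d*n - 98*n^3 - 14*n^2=-6*d^3 + d^2*(-23*n - 16) + d*(119*n^2 - 41*n - 6) - 98*n^3 + 56*n^2 + 38*n + 4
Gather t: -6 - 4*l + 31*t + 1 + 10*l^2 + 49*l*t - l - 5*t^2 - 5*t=10*l^2 - 5*l - 5*t^2 + t*(49*l + 26) - 5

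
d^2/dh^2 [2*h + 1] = 0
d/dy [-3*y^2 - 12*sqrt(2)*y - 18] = -6*y - 12*sqrt(2)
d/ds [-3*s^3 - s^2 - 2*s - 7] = -9*s^2 - 2*s - 2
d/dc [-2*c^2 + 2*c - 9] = 2 - 4*c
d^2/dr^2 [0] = 0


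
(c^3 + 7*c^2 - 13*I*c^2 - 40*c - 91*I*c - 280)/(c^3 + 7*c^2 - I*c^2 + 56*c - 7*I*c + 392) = (c - 5*I)/(c + 7*I)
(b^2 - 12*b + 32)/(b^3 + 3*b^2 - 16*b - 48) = (b - 8)/(b^2 + 7*b + 12)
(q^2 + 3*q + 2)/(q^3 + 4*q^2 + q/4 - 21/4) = 4*(q^2 + 3*q + 2)/(4*q^3 + 16*q^2 + q - 21)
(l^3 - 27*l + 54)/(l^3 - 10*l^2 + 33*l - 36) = (l + 6)/(l - 4)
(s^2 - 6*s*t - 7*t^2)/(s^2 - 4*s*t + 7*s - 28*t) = (s^2 - 6*s*t - 7*t^2)/(s^2 - 4*s*t + 7*s - 28*t)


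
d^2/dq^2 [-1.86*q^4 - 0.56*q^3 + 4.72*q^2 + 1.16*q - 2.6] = -22.32*q^2 - 3.36*q + 9.44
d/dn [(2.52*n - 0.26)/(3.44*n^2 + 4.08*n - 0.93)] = (-8.6688*n^2 + 1.7888*n - 1.2828)/(11.8336*n^4 + 28.0704*n^3 + 10.248*n^2 - 7.5888*n + 0.8649)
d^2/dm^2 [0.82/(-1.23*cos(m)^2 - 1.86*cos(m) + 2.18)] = (4.962312*(1 - cos(m)^2)^2 + 5.627988*cos(m)^3 + 14.11302*cos(m)^2 - 7.93104*cos(m) - 15.033552)/(1.23*cos(m)^2 + 1.86*cos(m) - 2.18)^3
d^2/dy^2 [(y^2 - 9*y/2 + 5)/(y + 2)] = 36/(y^3 + 6*y^2 + 12*y + 8)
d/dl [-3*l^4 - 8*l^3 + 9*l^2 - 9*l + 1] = -12*l^3 - 24*l^2 + 18*l - 9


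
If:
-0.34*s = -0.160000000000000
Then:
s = 0.47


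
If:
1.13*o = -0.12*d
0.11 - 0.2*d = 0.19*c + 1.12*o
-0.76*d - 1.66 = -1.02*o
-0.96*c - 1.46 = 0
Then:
No Solution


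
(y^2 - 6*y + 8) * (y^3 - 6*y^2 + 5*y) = y^5 - 12*y^4 + 49*y^3 - 78*y^2 + 40*y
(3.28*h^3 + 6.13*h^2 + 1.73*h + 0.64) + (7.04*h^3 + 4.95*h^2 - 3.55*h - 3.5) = 10.32*h^3 + 11.08*h^2 - 1.82*h - 2.86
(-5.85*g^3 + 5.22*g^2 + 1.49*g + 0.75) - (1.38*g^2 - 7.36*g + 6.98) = -5.85*g^3 + 3.84*g^2 + 8.85*g - 6.23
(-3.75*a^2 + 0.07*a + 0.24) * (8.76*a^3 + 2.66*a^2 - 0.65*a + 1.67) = -32.85*a^5 - 9.3618*a^4 + 4.7261*a^3 - 5.6696*a^2 - 0.0391*a + 0.4008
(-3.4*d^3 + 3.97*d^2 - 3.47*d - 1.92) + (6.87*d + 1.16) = -3.4*d^3 + 3.97*d^2 + 3.4*d - 0.76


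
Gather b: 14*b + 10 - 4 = 14*b + 6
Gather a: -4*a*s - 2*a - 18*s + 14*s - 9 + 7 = a*(-4*s - 2) - 4*s - 2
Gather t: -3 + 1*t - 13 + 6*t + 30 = 7*t + 14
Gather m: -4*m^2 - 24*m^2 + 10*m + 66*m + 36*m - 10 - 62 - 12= -28*m^2 + 112*m - 84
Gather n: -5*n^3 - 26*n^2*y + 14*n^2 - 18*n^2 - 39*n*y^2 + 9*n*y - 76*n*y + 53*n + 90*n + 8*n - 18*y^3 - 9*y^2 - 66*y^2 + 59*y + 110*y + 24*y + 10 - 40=-5*n^3 + n^2*(-26*y - 4) + n*(-39*y^2 - 67*y + 151) - 18*y^3 - 75*y^2 + 193*y - 30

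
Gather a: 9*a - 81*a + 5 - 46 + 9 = -72*a - 32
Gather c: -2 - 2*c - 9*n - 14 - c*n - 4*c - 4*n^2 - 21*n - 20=c*(-n - 6) - 4*n^2 - 30*n - 36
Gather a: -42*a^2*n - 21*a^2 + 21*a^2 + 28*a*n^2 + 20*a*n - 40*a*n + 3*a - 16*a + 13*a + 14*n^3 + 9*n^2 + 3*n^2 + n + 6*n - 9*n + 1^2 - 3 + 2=-42*a^2*n + a*(28*n^2 - 20*n) + 14*n^3 + 12*n^2 - 2*n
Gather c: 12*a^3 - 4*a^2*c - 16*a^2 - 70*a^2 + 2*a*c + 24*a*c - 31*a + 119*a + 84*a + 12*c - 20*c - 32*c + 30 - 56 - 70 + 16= 12*a^3 - 86*a^2 + 172*a + c*(-4*a^2 + 26*a - 40) - 80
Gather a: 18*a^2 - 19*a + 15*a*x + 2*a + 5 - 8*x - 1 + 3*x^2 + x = 18*a^2 + a*(15*x - 17) + 3*x^2 - 7*x + 4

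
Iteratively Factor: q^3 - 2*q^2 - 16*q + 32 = (q - 4)*(q^2 + 2*q - 8) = (q - 4)*(q + 4)*(q - 2)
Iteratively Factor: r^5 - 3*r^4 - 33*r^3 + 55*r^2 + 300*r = (r + 3)*(r^4 - 6*r^3 - 15*r^2 + 100*r) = (r - 5)*(r + 3)*(r^3 - r^2 - 20*r) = (r - 5)^2*(r + 3)*(r^2 + 4*r) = (r - 5)^2*(r + 3)*(r + 4)*(r)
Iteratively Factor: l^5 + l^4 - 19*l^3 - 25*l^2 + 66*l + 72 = (l - 4)*(l^4 + 5*l^3 + l^2 - 21*l - 18) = (l - 4)*(l - 2)*(l^3 + 7*l^2 + 15*l + 9) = (l - 4)*(l - 2)*(l + 3)*(l^2 + 4*l + 3) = (l - 4)*(l - 2)*(l + 1)*(l + 3)*(l + 3)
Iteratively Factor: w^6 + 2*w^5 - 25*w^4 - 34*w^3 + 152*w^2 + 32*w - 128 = (w + 4)*(w^5 - 2*w^4 - 17*w^3 + 34*w^2 + 16*w - 32) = (w + 4)^2*(w^4 - 6*w^3 + 7*w^2 + 6*w - 8) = (w - 2)*(w + 4)^2*(w^3 - 4*w^2 - w + 4) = (w - 2)*(w + 1)*(w + 4)^2*(w^2 - 5*w + 4) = (w - 4)*(w - 2)*(w + 1)*(w + 4)^2*(w - 1)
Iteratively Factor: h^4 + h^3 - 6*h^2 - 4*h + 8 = (h - 1)*(h^3 + 2*h^2 - 4*h - 8) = (h - 1)*(h + 2)*(h^2 - 4) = (h - 1)*(h + 2)^2*(h - 2)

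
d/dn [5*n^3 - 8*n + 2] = 15*n^2 - 8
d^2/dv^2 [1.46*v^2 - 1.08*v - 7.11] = 2.92000000000000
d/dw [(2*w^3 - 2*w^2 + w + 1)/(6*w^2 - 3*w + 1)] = 2*(6*w^4 - 6*w^3 + 3*w^2 - 8*w + 2)/(36*w^4 - 36*w^3 + 21*w^2 - 6*w + 1)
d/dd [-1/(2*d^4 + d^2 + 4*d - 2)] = 2*(4*d^3 + d + 2)/(2*d^4 + d^2 + 4*d - 2)^2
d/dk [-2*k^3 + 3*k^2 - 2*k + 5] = -6*k^2 + 6*k - 2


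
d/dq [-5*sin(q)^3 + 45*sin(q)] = 15*(cos(q)^2 + 2)*cos(q)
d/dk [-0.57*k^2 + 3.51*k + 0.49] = 3.51 - 1.14*k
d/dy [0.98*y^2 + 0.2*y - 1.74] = 1.96*y + 0.2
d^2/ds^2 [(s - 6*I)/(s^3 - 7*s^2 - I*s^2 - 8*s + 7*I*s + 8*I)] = 2*((s - 6*I)*(-3*s^2 + 14*s + 2*I*s + 8 - 7*I)^2 + (-3*s^2 + 14*s + 2*I*s + (s - 6*I)*(-3*s + 7 + I) + 8 - 7*I)*(s^3 - 7*s^2 - I*s^2 - 8*s + 7*I*s + 8*I))/(s^3 - 7*s^2 - I*s^2 - 8*s + 7*I*s + 8*I)^3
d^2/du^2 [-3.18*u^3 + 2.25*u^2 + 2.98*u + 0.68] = 4.5 - 19.08*u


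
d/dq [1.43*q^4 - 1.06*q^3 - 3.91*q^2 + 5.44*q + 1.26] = 5.72*q^3 - 3.18*q^2 - 7.82*q + 5.44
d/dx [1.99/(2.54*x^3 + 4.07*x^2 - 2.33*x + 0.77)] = (-15.1638*x^2 - 16.1986*x + 4.6367)/(2.54*x^3 + 4.07*x^2 - 2.33*x + 0.77)^2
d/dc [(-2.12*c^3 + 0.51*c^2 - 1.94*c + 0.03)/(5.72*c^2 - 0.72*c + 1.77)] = (-12.1264*c^4 + 3.0528*c^3 - 0.5276*c^2 + 1.4622*c - 3.4122)/(32.7184*c^4 - 8.2368*c^3 + 20.7672*c^2 - 2.5488*c + 3.1329)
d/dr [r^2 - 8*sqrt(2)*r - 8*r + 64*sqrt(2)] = 2*r - 8*sqrt(2) - 8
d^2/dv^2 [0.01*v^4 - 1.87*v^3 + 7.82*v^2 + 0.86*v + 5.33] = 0.12*v^2 - 11.22*v + 15.64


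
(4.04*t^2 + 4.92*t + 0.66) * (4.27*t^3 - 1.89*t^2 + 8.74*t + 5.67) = 17.2508*t^5 + 13.3728*t^4 + 28.829*t^3 + 64.6602*t^2 + 33.6648*t + 3.7422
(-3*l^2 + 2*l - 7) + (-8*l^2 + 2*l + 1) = -11*l^2 + 4*l - 6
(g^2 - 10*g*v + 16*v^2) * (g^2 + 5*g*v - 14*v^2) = g^4 - 5*g^3*v - 48*g^2*v^2 + 220*g*v^3 - 224*v^4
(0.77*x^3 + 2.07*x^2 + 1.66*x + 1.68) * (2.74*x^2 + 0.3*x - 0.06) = 2.1098*x^5 + 5.9028*x^4 + 5.1232*x^3 + 4.977*x^2 + 0.4044*x - 0.1008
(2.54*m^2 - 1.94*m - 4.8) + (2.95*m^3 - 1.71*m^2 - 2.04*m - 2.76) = 2.95*m^3 + 0.83*m^2 - 3.98*m - 7.56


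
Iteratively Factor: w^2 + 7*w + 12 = (w + 3)*(w + 4)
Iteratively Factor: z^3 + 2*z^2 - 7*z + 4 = (z + 4)*(z^2 - 2*z + 1) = (z - 1)*(z + 4)*(z - 1)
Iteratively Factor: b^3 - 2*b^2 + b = (b - 1)*(b^2 - b) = b*(b - 1)*(b - 1)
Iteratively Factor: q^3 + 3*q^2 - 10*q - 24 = (q - 3)*(q^2 + 6*q + 8) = (q - 3)*(q + 4)*(q + 2)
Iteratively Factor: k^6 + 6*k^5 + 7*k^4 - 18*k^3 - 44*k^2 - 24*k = (k)*(k^5 + 6*k^4 + 7*k^3 - 18*k^2 - 44*k - 24) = k*(k + 3)*(k^4 + 3*k^3 - 2*k^2 - 12*k - 8) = k*(k + 2)*(k + 3)*(k^3 + k^2 - 4*k - 4) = k*(k + 2)^2*(k + 3)*(k^2 - k - 2) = k*(k + 1)*(k + 2)^2*(k + 3)*(k - 2)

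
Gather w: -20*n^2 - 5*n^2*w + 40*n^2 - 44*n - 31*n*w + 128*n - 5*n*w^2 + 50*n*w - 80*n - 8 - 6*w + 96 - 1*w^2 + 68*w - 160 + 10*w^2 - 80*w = 20*n^2 + 4*n + w^2*(9 - 5*n) + w*(-5*n^2 + 19*n - 18) - 72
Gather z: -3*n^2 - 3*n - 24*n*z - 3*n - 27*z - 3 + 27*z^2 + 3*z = -3*n^2 - 6*n + 27*z^2 + z*(-24*n - 24) - 3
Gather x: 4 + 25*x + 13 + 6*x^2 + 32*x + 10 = 6*x^2 + 57*x + 27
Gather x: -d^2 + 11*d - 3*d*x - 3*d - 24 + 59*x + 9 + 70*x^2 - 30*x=-d^2 + 8*d + 70*x^2 + x*(29 - 3*d) - 15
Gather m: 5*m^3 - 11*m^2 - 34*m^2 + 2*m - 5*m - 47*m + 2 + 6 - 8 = 5*m^3 - 45*m^2 - 50*m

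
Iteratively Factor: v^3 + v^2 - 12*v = (v)*(v^2 + v - 12) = v*(v + 4)*(v - 3)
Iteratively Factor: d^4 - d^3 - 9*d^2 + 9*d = (d - 1)*(d^3 - 9*d) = (d - 3)*(d - 1)*(d^2 + 3*d) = d*(d - 3)*(d - 1)*(d + 3)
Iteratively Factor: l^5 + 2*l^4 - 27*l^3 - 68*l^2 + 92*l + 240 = (l + 2)*(l^4 - 27*l^2 - 14*l + 120) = (l + 2)*(l + 3)*(l^3 - 3*l^2 - 18*l + 40) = (l + 2)*(l + 3)*(l + 4)*(l^2 - 7*l + 10) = (l - 2)*(l + 2)*(l + 3)*(l + 4)*(l - 5)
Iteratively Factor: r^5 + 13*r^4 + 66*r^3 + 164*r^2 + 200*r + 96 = (r + 4)*(r^4 + 9*r^3 + 30*r^2 + 44*r + 24) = (r + 2)*(r + 4)*(r^3 + 7*r^2 + 16*r + 12) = (r + 2)*(r + 3)*(r + 4)*(r^2 + 4*r + 4) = (r + 2)^2*(r + 3)*(r + 4)*(r + 2)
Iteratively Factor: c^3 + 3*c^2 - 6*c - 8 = (c + 1)*(c^2 + 2*c - 8) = (c + 1)*(c + 4)*(c - 2)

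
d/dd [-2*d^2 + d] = 1 - 4*d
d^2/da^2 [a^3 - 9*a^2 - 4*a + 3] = 6*a - 18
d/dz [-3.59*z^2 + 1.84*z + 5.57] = 1.84 - 7.18*z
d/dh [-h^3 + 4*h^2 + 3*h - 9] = -3*h^2 + 8*h + 3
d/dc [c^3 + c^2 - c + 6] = 3*c^2 + 2*c - 1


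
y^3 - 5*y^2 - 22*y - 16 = (y - 8)*(y + 1)*(y + 2)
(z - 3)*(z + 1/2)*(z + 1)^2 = z^4 - z^3/2 - 11*z^2/2 - 11*z/2 - 3/2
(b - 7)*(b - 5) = b^2 - 12*b + 35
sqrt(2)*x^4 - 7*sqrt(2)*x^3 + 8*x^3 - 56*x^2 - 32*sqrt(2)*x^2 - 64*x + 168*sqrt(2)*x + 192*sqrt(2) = (x - 8)*(x - 2*sqrt(2))*(x + 6*sqrt(2))*(sqrt(2)*x + sqrt(2))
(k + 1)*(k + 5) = k^2 + 6*k + 5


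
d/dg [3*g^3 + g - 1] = 9*g^2 + 1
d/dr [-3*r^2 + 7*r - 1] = 7 - 6*r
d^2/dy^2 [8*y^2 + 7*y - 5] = 16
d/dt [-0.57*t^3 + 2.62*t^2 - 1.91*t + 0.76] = -1.71*t^2 + 5.24*t - 1.91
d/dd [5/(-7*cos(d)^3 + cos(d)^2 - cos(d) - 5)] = 5*(-21*cos(d)^2 + 2*cos(d) - 1)*sin(d)/(7*cos(d)^3 - cos(d)^2 + cos(d) + 5)^2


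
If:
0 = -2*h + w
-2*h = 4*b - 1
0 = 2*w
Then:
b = 1/4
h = 0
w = 0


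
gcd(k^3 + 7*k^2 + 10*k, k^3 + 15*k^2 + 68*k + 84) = k + 2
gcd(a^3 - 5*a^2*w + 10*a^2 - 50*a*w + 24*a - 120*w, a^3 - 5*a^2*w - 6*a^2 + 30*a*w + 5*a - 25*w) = -a + 5*w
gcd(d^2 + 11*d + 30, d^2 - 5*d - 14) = 1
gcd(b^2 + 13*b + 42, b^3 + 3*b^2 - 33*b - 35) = b + 7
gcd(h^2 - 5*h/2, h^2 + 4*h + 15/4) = 1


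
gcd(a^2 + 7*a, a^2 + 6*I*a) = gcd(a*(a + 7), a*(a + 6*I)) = a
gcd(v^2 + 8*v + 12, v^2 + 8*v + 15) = 1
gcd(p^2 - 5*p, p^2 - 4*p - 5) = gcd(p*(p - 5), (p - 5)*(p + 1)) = p - 5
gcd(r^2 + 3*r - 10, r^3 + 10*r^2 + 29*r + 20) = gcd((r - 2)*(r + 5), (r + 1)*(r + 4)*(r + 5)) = r + 5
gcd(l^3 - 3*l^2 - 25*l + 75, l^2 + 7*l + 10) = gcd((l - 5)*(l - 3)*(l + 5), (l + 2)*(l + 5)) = l + 5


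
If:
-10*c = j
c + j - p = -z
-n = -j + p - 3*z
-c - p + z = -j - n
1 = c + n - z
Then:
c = 2/3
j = -20/3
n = 4/3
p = -5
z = 1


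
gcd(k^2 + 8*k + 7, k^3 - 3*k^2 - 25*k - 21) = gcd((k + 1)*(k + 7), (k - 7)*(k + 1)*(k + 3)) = k + 1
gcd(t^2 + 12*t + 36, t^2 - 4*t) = 1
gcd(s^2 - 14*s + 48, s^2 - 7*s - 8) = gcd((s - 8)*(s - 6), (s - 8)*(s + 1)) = s - 8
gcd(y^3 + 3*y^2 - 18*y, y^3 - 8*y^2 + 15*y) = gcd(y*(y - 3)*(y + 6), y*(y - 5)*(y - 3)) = y^2 - 3*y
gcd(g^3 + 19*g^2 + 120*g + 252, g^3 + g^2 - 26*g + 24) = g + 6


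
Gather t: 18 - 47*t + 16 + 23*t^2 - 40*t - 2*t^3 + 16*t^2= -2*t^3 + 39*t^2 - 87*t + 34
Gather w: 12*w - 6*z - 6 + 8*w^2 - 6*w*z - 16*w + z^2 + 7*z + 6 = 8*w^2 + w*(-6*z - 4) + z^2 + z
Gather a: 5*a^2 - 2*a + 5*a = 5*a^2 + 3*a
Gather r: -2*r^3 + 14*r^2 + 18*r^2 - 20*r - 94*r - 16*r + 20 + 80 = -2*r^3 + 32*r^2 - 130*r + 100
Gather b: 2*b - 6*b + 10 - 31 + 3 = -4*b - 18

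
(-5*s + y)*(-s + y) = 5*s^2 - 6*s*y + y^2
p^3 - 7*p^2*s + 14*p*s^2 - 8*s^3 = (p - 4*s)*(p - 2*s)*(p - s)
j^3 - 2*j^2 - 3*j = j*(j - 3)*(j + 1)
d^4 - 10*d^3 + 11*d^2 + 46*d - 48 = (d - 8)*(d - 3)*(d - 1)*(d + 2)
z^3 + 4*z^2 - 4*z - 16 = (z - 2)*(z + 2)*(z + 4)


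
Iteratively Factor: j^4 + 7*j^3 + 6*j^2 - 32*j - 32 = (j + 4)*(j^3 + 3*j^2 - 6*j - 8) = (j + 1)*(j + 4)*(j^2 + 2*j - 8) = (j + 1)*(j + 4)^2*(j - 2)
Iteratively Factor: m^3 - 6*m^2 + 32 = (m - 4)*(m^2 - 2*m - 8) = (m - 4)*(m + 2)*(m - 4)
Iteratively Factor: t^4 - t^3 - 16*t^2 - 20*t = (t + 2)*(t^3 - 3*t^2 - 10*t) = (t + 2)^2*(t^2 - 5*t) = t*(t + 2)^2*(t - 5)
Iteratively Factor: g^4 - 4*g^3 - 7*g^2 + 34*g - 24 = (g - 1)*(g^3 - 3*g^2 - 10*g + 24) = (g - 1)*(g + 3)*(g^2 - 6*g + 8) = (g - 4)*(g - 1)*(g + 3)*(g - 2)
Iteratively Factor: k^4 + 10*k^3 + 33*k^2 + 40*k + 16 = (k + 4)*(k^3 + 6*k^2 + 9*k + 4) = (k + 1)*(k + 4)*(k^2 + 5*k + 4) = (k + 1)^2*(k + 4)*(k + 4)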